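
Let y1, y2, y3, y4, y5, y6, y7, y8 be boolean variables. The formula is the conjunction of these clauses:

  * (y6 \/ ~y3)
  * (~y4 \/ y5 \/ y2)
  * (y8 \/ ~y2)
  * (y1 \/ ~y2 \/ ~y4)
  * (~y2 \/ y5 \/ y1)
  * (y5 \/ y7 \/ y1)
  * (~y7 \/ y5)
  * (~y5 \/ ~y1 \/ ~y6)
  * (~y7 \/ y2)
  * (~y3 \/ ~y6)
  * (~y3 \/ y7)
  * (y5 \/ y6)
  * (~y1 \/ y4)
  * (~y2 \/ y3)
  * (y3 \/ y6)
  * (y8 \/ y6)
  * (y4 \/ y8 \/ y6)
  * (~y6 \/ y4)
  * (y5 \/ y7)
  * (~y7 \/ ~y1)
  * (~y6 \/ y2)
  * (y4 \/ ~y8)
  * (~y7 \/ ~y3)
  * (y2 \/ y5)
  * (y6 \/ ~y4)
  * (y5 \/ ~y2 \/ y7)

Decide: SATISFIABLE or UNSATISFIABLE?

UNSATISFIABLE

y6 = True:
  propagation gives y3=False, y2=False; an empty clause results — contradiction.
y6 = False:
  propagation gives y3=False; an empty clause results — contradiction.
Every branch closes, so no satisfying assignment exists.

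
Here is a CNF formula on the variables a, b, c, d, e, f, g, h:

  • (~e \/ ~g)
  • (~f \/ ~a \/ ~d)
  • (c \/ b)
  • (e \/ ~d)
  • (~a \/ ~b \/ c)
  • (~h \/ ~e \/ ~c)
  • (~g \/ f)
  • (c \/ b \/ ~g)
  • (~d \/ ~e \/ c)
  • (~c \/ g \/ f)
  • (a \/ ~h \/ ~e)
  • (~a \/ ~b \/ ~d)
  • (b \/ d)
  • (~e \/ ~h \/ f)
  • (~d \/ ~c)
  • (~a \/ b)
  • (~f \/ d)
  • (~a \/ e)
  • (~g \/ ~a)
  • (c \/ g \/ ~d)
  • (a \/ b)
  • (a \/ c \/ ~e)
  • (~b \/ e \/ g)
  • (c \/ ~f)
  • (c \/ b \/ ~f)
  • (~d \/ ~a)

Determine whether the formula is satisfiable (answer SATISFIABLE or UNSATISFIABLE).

c = True:
  propagation gives d=False, b=True, f=False, g=False; an empty clause results — contradiction.
c = False:
  propagation gives b=True, a=False, e=False, d=False; an empty clause results — contradiction.
Every branch closes, so no satisfying assignment exists.

UNSATISFIABLE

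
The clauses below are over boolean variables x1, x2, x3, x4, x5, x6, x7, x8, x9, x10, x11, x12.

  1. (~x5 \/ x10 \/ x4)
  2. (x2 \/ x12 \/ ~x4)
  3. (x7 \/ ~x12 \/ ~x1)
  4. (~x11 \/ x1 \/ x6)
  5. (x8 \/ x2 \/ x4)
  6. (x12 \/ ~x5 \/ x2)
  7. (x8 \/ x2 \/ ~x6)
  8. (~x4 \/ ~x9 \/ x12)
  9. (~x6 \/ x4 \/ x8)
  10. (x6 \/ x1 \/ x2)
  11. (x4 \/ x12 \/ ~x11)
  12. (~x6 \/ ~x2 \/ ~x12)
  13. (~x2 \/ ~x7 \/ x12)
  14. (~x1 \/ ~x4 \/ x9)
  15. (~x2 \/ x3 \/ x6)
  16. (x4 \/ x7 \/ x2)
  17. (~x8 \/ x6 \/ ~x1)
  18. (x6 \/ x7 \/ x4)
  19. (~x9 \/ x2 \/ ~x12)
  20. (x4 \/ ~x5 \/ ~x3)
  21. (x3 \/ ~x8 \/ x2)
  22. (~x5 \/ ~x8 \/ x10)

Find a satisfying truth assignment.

x1=0  x2=1  x3=1  x4=1  x5=1  x6=1  x7=0  x8=0  x9=0  x10=0  x11=0  x12=0

Check each clause:
  1. (x10 \/ ~x5 \/ x4) — x4 is true.
  2. (x2 \/ ~x4 \/ x12) — x2 is true.
  3. (x7 \/ ~x12 \/ ~x1) — ~x12 is true.
  4. (x1 \/ ~x11 \/ x6) — ~x11 is true.
  5. (x8 \/ x4 \/ x2) — x2 is true.
  6. (~x5 \/ x2 \/ x12) — x2 is true.
  7. (x8 \/ x2 \/ ~x6) — x2 is true.
  8. (x12 \/ ~x4 \/ ~x9) — ~x9 is true.
  9. (x8 \/ x4 \/ ~x6) — x4 is true.
  10. (x6 \/ x1 \/ x2) — x2 is true.
  11. (x4 \/ x12 \/ ~x11) — ~x11 is true.
  12. (~x12 \/ ~x6 \/ ~x2) — ~x12 is true.
  13. (~x2 \/ x12 \/ ~x7) — ~x7 is true.
  14. (x9 \/ ~x4 \/ ~x1) — ~x1 is true.
  15. (~x2 \/ x3 \/ x6) — x3 is true.
  16. (x4 \/ x7 \/ x2) — x2 is true.
  17. (~x1 \/ x6 \/ ~x8) — ~x8 is true.
  18. (x4 \/ x6 \/ x7) — x4 is true.
  19. (~x12 \/ x2 \/ ~x9) — x2 is true.
  20. (~x5 \/ ~x3 \/ x4) — x4 is true.
  21. (x3 \/ ~x8 \/ x2) — ~x8 is true.
  22. (x10 \/ ~x5 \/ ~x8) — ~x8 is true.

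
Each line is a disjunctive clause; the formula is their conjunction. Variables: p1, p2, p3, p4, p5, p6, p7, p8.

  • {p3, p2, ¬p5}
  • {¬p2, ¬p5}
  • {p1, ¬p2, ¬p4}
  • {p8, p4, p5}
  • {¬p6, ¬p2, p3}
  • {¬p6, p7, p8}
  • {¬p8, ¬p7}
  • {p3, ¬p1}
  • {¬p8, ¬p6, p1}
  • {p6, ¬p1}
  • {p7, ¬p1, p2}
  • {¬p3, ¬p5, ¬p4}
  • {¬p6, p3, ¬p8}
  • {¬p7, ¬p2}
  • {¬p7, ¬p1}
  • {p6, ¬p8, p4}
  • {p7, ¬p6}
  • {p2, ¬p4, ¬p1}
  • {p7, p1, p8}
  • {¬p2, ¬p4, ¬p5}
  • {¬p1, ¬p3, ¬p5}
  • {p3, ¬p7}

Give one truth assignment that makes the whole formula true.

p1=False, p2=False, p3=True, p4=False, p5=True, p6=False, p7=True, p8=False

Check each clause:
  1. {p2, ¬p5, p3} — p3 is true.
  2. {¬p5, ¬p2} — ¬p2 is true.
  3. {p1, ¬p2, ¬p4} — ¬p4 is true.
  4. {p4, p5, p8} — p5 is true.
  5. {p3, ¬p6, ¬p2} — ¬p6 is true.
  6. {p7, p8, ¬p6} — ¬p6 is true.
  7. {¬p7, ¬p8} — ¬p8 is true.
  8. {¬p1, p3} — p3 is true.
  9. {¬p8, p1, ¬p6} — ¬p8 is true.
  10. {p6, ¬p1} — ¬p1 is true.
  11. {p2, p7, ¬p1} — ¬p1 is true.
  12. {¬p3, ¬p5, ¬p4} — ¬p4 is true.
  13. {p3, ¬p8, ¬p6} — ¬p8 is true.
  14. {¬p2, ¬p7} — ¬p2 is true.
  15. {¬p7, ¬p1} — ¬p1 is true.
  16. {¬p8, p4, p6} — ¬p8 is true.
  17. {¬p6, p7} — ¬p6 is true.
  18. {¬p1, p2, ¬p4} — ¬p4 is true.
  19. {p7, p1, p8} — p7 is true.
  20. {¬p2, ¬p4, ¬p5} — ¬p4 is true.
  21. {¬p3, ¬p5, ¬p1} — ¬p1 is true.
  22. {p3, ¬p7} — p3 is true.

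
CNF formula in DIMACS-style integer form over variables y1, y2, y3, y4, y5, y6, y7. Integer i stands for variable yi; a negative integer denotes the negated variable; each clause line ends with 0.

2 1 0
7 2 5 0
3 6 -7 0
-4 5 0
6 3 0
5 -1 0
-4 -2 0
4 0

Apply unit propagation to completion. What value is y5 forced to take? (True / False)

True

(y4) stands alone — y4 = True.
(~y4 \/ y5): since y4 = True, the clause reduces to (y5). y5 = True.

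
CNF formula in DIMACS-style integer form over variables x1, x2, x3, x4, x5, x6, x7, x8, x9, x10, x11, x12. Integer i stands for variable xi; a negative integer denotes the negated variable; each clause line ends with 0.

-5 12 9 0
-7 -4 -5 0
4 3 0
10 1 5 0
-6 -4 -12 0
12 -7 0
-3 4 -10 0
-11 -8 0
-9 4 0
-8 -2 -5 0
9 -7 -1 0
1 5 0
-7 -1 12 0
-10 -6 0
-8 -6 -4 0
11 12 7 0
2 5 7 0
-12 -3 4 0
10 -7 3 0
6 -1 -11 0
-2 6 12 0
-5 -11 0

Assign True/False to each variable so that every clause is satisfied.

x1=True  x2=True  x3=False  x4=True  x5=False  x6=False  x7=False  x8=True  x9=True  x10=True  x11=False  x12=True

Check each clause:
  1. (x12 || x9 || !x5) — x9 is true.
  2. (!x7 || !x5 || !x4) — !x7 is true.
  3. (x4 || x3) — x4 is true.
  4. (x1 || x5 || x10) — x1 is true.
  5. (!x4 || !x6 || !x12) — !x6 is true.
  6. (!x7 || x12) — !x7 is true.
  7. (!x10 || x4 || !x3) — x4 is true.
  8. (!x8 || !x11) — !x11 is true.
  9. (x4 || !x9) — x4 is true.
  10. (!x5 || !x2 || !x8) — !x5 is true.
  11. (!x1 || x9 || !x7) — x9 is true.
  12. (x5 || x1) — x1 is true.
  13. (!x7 || x12 || !x1) — !x7 is true.
  14. (!x10 || !x6) — !x6 is true.
  15. (!x8 || !x6 || !x4) — !x6 is true.
  16. (x11 || x12 || x7) — x12 is true.
  17. (x5 || x2 || x7) — x2 is true.
  18. (!x12 || !x3 || x4) — !x3 is true.
  19. (x3 || !x7 || x10) — !x7 is true.
  20. (x6 || !x1 || !x11) — !x11 is true.
  21. (x12 || !x2 || x6) — x12 is true.
  22. (!x11 || !x5) — !x5 is true.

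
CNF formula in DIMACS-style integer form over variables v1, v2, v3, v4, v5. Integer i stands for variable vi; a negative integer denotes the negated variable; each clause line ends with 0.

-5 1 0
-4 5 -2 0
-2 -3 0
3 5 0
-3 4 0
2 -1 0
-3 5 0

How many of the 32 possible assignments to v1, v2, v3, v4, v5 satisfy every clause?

The models are:
  v1=T v2=T v3=F v4=F v5=T
  v1=T v2=T v3=F v4=T v5=T
That's 2 in total.

2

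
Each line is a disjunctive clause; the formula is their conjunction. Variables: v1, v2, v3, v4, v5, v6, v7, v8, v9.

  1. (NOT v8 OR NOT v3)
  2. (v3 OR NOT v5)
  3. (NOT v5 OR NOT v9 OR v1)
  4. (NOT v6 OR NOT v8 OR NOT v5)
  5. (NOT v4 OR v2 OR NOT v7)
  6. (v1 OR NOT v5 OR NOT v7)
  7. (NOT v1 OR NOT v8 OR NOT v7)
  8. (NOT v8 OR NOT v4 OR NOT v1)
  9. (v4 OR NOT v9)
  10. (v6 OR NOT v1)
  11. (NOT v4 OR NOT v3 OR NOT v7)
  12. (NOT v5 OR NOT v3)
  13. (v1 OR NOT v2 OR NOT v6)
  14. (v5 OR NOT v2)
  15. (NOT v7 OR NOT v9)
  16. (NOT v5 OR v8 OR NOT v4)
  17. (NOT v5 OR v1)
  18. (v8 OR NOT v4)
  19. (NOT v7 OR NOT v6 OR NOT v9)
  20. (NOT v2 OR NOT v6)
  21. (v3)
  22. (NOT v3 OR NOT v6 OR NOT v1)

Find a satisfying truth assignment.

Unit propagation: (v3) forces v3 = True.
The clause (NOT v8) is unit: v8 must be False.
(NOT v5) is a unit clause, so v5 = False.
Unit propagation: (NOT v2) forces v2 = False.
The clause (NOT v4) is unit: v4 must be False.
(NOT v9) is a unit clause, so v9 = False.
v1 occurs only negated in the remaining clauses — set v1 = False.
v6, v7 are now unconstrained; take v6 = False, v7 = True.

v1 = False, v2 = False, v3 = True, v4 = False, v5 = False, v6 = False, v7 = True, v8 = False, v9 = False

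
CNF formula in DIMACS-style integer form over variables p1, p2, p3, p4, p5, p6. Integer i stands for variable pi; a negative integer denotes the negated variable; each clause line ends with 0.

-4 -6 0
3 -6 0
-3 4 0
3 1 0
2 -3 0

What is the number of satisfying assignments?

Split on p3, then p4.
  p3=T, p4=T: remaining (p1,p2,p5,p6) ∈ {(F,T,F,F); (F,T,T,F); (T,T,F,F); (T,T,T,F)} — 4.
  p3=T, p4=F: a clause becomes empty — 0.
  p3=F, p4=T: remaining (p1,p2,p5,p6) ∈ {(T,F,F,F); (T,F,T,F); (T,T,F,F); (T,T,T,F)} — 4.
  p3=F, p4=F: remaining (p1,p2,p5,p6) ∈ {(T,F,F,F); (T,F,T,F); (T,T,F,F); (T,T,T,F)} — 4.
Total: 4 + 0 + 4 + 4 = 12.

12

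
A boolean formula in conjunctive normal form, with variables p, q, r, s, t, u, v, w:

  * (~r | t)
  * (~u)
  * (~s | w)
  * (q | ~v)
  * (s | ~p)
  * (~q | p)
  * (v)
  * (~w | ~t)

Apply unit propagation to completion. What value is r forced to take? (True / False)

False

Unit clause (~u) sets u = False.
(v) stands alone — v = True.
(q | ~v): since v = True, the clause reduces to (q). q = True.
From (p | ~q) and q = True: p = True.
In (s | ~p), ~p is now false; s must hold, so s = True.
(~s | w): since s = True, the clause reduces to (w). w = True.
(~t | ~w) with w = True leaves only ~t, so t = False.
(t | ~r) with t = False leaves only ~r, so r = False.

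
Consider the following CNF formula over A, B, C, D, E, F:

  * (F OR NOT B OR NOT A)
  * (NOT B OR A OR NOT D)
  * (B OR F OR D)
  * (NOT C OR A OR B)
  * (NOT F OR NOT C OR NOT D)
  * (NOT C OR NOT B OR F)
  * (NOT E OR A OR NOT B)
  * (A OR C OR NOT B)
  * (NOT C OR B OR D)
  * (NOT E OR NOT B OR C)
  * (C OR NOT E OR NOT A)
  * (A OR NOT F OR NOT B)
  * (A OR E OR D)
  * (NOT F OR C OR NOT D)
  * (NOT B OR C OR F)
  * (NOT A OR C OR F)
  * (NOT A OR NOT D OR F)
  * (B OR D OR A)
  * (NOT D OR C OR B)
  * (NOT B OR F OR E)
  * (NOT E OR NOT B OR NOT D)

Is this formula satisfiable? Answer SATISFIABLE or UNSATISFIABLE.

Set A = True and propagate.
Set B = True and propagate.
  then F is forced to True.
For the remaining variables, C = False, D = False, E = False works.
So A=True, B=True, C=False, D=False, E=False, F=True is a satisfying assignment.

SATISFIABLE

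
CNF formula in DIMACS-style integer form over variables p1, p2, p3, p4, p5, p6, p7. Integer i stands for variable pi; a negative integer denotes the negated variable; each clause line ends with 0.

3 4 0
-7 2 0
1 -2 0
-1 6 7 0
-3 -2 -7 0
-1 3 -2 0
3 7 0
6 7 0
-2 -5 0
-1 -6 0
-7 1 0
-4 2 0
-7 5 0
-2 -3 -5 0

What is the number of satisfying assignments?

2

Satisfying assignments:
  p1=0 p2=0 p3=1 p4=0 p5=0 p6=1 p7=0
  p1=0 p2=0 p3=1 p4=0 p5=1 p6=1 p7=0
Count: 2.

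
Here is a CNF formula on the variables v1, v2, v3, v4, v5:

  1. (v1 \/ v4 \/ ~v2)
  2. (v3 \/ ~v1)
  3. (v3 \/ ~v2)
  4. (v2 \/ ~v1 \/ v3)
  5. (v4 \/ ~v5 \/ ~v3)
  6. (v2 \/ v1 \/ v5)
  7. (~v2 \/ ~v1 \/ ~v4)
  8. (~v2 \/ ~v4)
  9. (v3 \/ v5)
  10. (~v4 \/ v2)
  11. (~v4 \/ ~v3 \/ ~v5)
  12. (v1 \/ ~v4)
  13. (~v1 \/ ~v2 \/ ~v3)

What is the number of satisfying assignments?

2

Satisfying assignments:
  v1=0 v2=0 v3=0 v4=0 v5=1
  v1=1 v2=0 v3=1 v4=0 v5=0
That's 2 in total.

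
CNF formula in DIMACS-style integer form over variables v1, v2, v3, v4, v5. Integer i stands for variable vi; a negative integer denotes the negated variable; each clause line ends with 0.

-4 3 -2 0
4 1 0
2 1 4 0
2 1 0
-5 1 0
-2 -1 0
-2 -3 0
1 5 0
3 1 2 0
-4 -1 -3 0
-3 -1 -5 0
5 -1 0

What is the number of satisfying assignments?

The models are:
  v1=T v2=F v3=F v4=F v5=T
  v1=T v2=F v3=F v4=T v5=T
That's 2 in total.

2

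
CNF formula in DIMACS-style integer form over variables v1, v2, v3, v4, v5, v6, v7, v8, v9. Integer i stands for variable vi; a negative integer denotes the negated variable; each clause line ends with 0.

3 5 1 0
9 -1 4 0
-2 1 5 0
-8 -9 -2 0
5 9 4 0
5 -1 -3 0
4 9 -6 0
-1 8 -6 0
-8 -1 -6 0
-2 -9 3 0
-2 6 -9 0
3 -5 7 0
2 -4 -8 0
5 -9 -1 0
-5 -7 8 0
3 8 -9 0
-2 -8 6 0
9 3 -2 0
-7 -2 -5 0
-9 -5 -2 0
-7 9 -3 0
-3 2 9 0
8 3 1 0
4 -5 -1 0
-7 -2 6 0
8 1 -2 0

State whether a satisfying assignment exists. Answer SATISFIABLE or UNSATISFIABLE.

SATISFIABLE

Try v1 = False.
Branch on v2: take v2 = False.
Set v3 = True and propagate.
  then v9 is forced to True.
For the remaining variables, v4 = False, v5 = False, v6 = False, v7 = False, v8 = True works.
Every clause has at least one true literal under this assignment.
So v1=False, v2=False, v3=True, v4=False, v5=False, v6=False, v7=False, v8=True, v9=True is a satisfying assignment.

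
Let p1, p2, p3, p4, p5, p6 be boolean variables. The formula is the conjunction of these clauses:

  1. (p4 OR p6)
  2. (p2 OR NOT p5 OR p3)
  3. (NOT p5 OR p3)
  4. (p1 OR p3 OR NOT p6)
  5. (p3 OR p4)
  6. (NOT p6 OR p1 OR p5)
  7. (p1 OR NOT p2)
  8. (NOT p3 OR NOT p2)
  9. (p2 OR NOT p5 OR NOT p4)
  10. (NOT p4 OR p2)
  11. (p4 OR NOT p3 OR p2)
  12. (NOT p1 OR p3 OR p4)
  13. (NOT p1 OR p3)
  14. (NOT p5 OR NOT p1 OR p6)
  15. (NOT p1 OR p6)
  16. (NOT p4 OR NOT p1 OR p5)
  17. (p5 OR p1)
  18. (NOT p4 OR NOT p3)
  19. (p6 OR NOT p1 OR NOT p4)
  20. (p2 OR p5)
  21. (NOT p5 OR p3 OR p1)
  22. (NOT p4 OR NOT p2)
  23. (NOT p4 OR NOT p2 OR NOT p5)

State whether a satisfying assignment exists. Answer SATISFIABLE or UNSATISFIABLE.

UNSATISFIABLE

p1 = True:
  propagation gives p3=True, p2=False, p4=False; an empty clause results — contradiction.
p1 = False:
  propagation gives p2=False, p4=False, p6=True, p3=True; an empty clause results — contradiction.
Every branch closes, so no satisfying assignment exists.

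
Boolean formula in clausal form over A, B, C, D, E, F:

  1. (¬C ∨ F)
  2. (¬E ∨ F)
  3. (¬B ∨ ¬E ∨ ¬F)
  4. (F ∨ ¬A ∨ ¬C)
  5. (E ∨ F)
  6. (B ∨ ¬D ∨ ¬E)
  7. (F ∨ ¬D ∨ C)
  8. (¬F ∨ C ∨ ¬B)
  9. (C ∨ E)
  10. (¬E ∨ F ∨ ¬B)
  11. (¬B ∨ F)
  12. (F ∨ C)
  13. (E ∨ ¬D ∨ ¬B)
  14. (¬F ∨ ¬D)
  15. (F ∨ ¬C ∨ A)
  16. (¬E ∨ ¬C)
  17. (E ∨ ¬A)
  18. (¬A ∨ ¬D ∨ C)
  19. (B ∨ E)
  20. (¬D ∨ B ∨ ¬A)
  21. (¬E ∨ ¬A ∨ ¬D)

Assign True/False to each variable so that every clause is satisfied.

A=F, B=F, C=F, D=F, E=T, F=T

Check each clause:
  1. (¬C ∨ F) — ¬C is true.
  2. (¬E ∨ F) — F is true.
  3. (¬E ∨ ¬F ∨ ¬B) — ¬B is true.
  4. (F ∨ ¬A ∨ ¬C) — ¬C is true.
  5. (F ∨ E) — E is true.
  6. (¬D ∨ B ∨ ¬E) — ¬D is true.
  7. (F ∨ C ∨ ¬D) — ¬D is true.
  8. (¬B ∨ C ∨ ¬F) — ¬B is true.
  9. (C ∨ E) — E is true.
  10. (F ∨ ¬E ∨ ¬B) — ¬B is true.
  11. (F ∨ ¬B) — ¬B is true.
  12. (C ∨ F) — F is true.
  13. (¬B ∨ E ∨ ¬D) — ¬D is true.
  14. (¬D ∨ ¬F) — ¬D is true.
  15. (F ∨ A ∨ ¬C) — ¬C is true.
  16. (¬C ∨ ¬E) — ¬C is true.
  17. (¬A ∨ E) — E is true.
  18. (¬A ∨ ¬D ∨ C) — ¬D is true.
  19. (B ∨ E) — E is true.
  20. (B ∨ ¬A ∨ ¬D) — ¬D is true.
  21. (¬D ∨ ¬A ∨ ¬E) — ¬D is true.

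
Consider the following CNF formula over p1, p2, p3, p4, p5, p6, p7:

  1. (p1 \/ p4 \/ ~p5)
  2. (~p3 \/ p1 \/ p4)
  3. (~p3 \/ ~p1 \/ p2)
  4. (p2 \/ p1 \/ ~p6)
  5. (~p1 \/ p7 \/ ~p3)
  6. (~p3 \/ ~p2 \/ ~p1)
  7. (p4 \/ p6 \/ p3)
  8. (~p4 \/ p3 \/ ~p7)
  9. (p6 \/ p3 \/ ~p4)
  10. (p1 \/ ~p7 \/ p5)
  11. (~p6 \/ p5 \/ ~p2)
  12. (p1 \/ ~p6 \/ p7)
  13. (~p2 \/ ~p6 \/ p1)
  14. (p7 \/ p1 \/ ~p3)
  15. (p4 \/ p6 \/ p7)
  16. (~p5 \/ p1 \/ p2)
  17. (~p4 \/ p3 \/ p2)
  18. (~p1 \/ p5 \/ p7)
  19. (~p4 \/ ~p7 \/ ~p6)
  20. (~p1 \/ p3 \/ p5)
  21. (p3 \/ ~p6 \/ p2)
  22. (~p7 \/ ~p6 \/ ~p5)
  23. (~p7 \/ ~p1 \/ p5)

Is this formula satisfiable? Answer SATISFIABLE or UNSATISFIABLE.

Branch on p1: take p1 = False.
The remaining clauses are satisfied by p2 = True, p3 = True, p4 = True, p5 = True, p6 = False, p7 = True.
Every clause has at least one true literal under this assignment.
So p1 = False, p2 = True, p3 = True, p4 = True, p5 = True, p6 = False, p7 = True is a satisfying assignment.

SATISFIABLE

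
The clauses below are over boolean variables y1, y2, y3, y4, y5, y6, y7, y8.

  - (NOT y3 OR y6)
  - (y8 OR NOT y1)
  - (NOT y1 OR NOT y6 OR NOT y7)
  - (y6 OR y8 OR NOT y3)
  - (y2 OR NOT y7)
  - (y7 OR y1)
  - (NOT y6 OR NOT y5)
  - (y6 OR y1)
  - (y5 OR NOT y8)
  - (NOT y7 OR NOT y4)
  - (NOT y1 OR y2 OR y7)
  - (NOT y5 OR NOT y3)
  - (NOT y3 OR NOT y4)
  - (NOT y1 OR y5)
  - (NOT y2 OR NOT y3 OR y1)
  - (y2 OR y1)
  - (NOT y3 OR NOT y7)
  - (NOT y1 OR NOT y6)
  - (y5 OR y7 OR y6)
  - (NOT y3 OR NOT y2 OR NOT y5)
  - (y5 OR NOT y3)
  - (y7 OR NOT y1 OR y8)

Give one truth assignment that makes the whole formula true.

y1 = 0, y2 = 1, y3 = 0, y4 = 0, y5 = 0, y6 = 1, y7 = 1, y8 = 0

Pure literal: y3 appears only negated; assign y3 = False.
y4 occurs only negated in the remaining clauses — set y4 = False.
Set y1 = False and propagate.
  then y7 is forced to True.
  then y2 is forced to True.
  then y6 is forced to True.
  then y5 is forced to False.
  then y8 is forced to False.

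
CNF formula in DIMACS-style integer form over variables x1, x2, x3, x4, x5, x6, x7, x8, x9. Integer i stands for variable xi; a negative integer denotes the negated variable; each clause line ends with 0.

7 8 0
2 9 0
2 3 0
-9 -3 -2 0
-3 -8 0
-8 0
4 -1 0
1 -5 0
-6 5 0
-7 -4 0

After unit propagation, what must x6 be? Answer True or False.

False

(¬x8) stands alone — x8 = False.
(x8 ∨ x7) with x8 = False leaves only x7, so x7 = True.
(¬x7 ∨ ¬x4): since x7 = True, the clause reduces to (¬x4). x4 = False.
(x4 ∨ ¬x1): since x4 = False, the clause reduces to (¬x1). x1 = False.
(¬x5 ∨ x1): since x1 = False, the clause reduces to (¬x5). x5 = False.
In (¬x6 ∨ x5), x5 is now false; ¬x6 must hold, so x6 = False.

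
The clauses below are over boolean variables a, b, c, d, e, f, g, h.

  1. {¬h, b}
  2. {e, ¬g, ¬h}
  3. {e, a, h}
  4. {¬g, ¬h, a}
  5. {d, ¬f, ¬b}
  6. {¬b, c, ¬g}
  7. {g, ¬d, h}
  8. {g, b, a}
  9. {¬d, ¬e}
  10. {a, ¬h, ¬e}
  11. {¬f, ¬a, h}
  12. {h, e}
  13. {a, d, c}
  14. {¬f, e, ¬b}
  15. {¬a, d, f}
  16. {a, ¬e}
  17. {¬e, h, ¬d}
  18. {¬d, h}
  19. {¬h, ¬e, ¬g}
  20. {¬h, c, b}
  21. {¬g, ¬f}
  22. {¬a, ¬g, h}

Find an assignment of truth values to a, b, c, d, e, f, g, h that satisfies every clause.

a = False  b = True  c = False  d = True  e = False  f = False  g = False  h = True

Branch on a: take a = False.
  then e is forced to False.
  then h is forced to True.
  then b is forced to True.
  then g is forced to False.
  then f is forced to False.
The remaining clauses are satisfied by c = False, d = True.
Every clause has at least one true literal under this assignment.
Check each clause:
  1. {b, ¬h} — b is true.
  2. {e, ¬g, ¬h} — ¬g is true.
  3. {h, a, e} — h is true.
  4. {a, ¬h, ¬g} — ¬g is true.
  5. {d, ¬f, ¬b} — ¬f is true.
  6. {c, ¬b, ¬g} — ¬g is true.
  7. {g, ¬d, h} — h is true.
  8. {b, a, g} — b is true.
  9. {¬e, ¬d} — ¬e is true.
  10. {¬h, ¬e, a} — ¬e is true.
  11. {h, ¬a, ¬f} — h is true.
  12. {h, e} — h is true.
  13. {c, a, d} — d is true.
  14. {¬f, e, ¬b} — ¬f is true.
  15. {¬a, f, d} — d is true.
  16. {¬e, a} — ¬e is true.
  17. {¬d, ¬e, h} — h is true.
  18. {¬d, h} — h is true.
  19. {¬e, ¬h, ¬g} — ¬g is true.
  20. {b, c, ¬h} — b is true.
  21. {¬f, ¬g} — ¬g is true.
  22. {¬g, ¬a, h} — h is true.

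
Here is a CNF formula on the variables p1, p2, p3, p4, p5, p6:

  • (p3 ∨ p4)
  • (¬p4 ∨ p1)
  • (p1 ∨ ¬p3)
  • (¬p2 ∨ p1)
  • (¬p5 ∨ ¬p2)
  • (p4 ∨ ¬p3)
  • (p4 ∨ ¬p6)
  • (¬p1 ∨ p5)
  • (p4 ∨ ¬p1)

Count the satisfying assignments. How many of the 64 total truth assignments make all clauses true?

4

Satisfying assignments:
  p1=1 p2=0 p3=0 p4=1 p5=1 p6=0
  p1=1 p2=0 p3=0 p4=1 p5=1 p6=1
  p1=1 p2=0 p3=1 p4=1 p5=1 p6=0
  p1=1 p2=0 p3=1 p4=1 p5=1 p6=1
Count: 4.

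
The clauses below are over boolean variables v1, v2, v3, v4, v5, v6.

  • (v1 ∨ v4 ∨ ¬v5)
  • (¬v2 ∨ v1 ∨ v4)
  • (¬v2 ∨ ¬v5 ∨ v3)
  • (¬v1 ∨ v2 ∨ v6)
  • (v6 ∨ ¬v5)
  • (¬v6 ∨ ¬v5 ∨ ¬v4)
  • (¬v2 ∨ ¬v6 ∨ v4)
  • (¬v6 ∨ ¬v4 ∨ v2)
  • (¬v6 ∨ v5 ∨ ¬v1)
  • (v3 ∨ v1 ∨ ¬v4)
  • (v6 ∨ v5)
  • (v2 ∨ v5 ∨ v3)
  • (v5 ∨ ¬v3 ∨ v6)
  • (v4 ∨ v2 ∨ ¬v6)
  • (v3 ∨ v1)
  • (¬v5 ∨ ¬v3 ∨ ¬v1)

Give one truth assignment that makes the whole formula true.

Set v1 = False and propagate.
  then v3 is forced to True.
Try v2 = True.
  then v4 is forced to True.
The remaining clauses are satisfied by v5 = False, v6 = True.
Every clause has at least one true literal under this assignment.

v1=F, v2=T, v3=T, v4=T, v5=F, v6=T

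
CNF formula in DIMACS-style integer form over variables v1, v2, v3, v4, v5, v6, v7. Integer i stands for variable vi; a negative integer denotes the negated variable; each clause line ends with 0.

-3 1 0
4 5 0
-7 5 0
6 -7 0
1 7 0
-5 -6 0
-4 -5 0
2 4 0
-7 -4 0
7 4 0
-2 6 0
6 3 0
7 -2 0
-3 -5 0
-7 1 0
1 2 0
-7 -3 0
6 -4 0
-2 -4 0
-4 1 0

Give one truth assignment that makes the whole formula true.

v1 occurs only positively in the remaining clauses — set v1 = True.
Try v2 = False.
  then v4 is forced to True.
  then v5 is forced to False.
  then v7 is forced to False.
  then v6 is forced to True.
v3 is now unconstrained; take v3 = True.
Every clause has at least one true literal under this assignment.
Check each clause:
  1. {v1, ¬v3} — v1 is true.
  2. {v4, v5} — v4 is true.
  3. {v5, ¬v7} — ¬v7 is true.
  4. {v6, ¬v7} — ¬v7 is true.
  5. {v1, v7} — v1 is true.
  6. {¬v6, ¬v5} — ¬v5 is true.
  7. {¬v5, ¬v4} — ¬v5 is true.
  8. {v4, v2} — v4 is true.
  9. {¬v4, ¬v7} — ¬v7 is true.
  10. {v4, v7} — v4 is true.
  11. {¬v2, v6} — ¬v2 is true.
  12. {v3, v6} — v3 is true.
  13. {¬v2, v7} — ¬v2 is true.
  14. {¬v5, ¬v3} — ¬v5 is true.
  15. {¬v7, v1} — v1 is true.
  16. {v1, v2} — v1 is true.
  17. {¬v7, ¬v3} — ¬v7 is true.
  18. {v6, ¬v4} — v6 is true.
  19. {¬v2, ¬v4} — ¬v2 is true.
  20. {v1, ¬v4} — v1 is true.

v1=True  v2=False  v3=True  v4=True  v5=False  v6=True  v7=False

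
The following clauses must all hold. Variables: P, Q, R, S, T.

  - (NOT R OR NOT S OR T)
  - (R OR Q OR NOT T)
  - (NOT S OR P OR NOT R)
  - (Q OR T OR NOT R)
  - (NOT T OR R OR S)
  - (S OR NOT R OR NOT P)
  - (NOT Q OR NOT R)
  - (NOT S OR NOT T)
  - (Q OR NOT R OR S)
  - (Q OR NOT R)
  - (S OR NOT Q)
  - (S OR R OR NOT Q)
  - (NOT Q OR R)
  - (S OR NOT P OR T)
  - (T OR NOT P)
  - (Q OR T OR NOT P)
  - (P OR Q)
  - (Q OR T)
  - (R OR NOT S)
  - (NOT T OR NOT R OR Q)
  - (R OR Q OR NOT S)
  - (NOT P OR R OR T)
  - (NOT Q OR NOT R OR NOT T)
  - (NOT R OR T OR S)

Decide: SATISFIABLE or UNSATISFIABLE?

R = True:
  propagation gives Q=False; an empty clause results — contradiction.
R = False:
  propagation gives Q=False, T=False; an empty clause results — contradiction.
Every branch closes, so no satisfying assignment exists.

UNSATISFIABLE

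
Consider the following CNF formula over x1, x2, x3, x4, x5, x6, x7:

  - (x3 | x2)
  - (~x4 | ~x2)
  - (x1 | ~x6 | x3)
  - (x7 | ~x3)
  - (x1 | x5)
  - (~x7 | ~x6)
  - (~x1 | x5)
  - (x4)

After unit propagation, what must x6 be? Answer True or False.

False

(x4) stands alone — x4 = True.
In (~x4 | ~x2), ~x4 is now false; ~x2 must hold, so x2 = False.
(x3 | x2) with x2 = False leaves only x3, so x3 = True.
(~x3 | x7): since x3 = True, the clause reduces to (x7). x7 = True.
From (~x7 | ~x6) and x7 = True: x6 = False.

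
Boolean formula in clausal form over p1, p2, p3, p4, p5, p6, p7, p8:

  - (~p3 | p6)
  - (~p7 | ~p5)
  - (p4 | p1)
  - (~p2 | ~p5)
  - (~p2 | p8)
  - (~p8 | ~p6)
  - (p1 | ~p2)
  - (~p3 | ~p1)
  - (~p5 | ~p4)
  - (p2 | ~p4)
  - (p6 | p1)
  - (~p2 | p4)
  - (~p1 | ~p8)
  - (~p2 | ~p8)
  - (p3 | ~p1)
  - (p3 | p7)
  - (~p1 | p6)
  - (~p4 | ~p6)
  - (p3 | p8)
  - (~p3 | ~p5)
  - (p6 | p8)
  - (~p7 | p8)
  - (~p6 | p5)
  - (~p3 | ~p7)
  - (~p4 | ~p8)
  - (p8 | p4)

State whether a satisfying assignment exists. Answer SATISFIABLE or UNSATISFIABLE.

UNSATISFIABLE

p8 = True:
  propagation gives p6=False, p3=False, p1=True; an empty clause results — contradiction.
p8 = False:
  propagation gives p2=False, p4=False; an empty clause results — contradiction.
Every branch closes, so no satisfying assignment exists.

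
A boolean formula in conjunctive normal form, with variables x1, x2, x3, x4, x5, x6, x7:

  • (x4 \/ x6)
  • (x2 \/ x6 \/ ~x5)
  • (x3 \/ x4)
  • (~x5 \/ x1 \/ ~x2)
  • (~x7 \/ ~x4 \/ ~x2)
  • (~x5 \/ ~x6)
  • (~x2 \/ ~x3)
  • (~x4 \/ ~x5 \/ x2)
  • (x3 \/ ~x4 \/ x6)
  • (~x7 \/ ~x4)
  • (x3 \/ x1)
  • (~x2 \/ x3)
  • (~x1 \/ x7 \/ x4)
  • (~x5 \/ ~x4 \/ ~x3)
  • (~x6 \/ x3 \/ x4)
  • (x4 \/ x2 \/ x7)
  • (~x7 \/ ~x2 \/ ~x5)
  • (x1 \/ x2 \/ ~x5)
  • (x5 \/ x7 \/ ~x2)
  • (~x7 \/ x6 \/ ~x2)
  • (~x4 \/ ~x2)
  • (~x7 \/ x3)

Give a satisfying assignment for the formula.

x1=F, x2=F, x3=T, x4=T, x5=F, x6=F, x7=F

Branch on x1: take x1 = False.
  then x3 is forced to True.
  then x2 is forced to False.
  then x5 is forced to False.
Try x4 = True.
  then x7 is forced to False.
x6 is now unconstrained; take x6 = False.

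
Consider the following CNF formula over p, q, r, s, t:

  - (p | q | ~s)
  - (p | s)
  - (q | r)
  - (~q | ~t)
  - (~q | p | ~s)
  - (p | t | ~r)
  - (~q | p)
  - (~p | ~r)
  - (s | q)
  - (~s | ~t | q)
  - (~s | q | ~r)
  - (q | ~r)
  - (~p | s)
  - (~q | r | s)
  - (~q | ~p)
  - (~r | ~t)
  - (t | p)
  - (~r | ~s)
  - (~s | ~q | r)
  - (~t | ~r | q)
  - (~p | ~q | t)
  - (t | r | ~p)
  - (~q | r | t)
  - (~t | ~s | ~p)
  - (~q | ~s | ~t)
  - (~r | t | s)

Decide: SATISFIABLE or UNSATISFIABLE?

UNSATISFIABLE

q = True:
  propagation gives t=False, p=True; an empty clause results — contradiction.
q = False:
  propagation gives r=True; an empty clause results — contradiction.
Every branch closes, so no satisfying assignment exists.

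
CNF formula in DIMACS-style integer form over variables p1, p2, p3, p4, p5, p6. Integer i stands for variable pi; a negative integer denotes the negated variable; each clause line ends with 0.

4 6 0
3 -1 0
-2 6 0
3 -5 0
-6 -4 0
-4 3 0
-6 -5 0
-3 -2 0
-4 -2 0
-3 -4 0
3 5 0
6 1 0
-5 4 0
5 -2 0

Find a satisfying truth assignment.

p1=1, p2=0, p3=1, p4=0, p5=0, p6=1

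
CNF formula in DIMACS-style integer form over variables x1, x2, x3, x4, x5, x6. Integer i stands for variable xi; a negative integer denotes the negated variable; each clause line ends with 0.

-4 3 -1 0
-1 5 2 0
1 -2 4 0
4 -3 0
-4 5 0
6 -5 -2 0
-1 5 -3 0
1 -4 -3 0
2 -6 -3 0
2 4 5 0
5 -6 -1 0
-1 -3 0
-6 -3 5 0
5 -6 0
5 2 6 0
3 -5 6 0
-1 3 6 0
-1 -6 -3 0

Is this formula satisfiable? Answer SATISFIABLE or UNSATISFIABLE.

SATISFIABLE

Try x1 = True.
  then x3 is forced to False.
  then x4 is forced to False.
  then x6 is forced to True.
  then x5 is forced to True.
x2 is now unconstrained; take x2 = True.
So x1 = True, x2 = True, x3 = False, x4 = False, x5 = True, x6 = True is a satisfying assignment.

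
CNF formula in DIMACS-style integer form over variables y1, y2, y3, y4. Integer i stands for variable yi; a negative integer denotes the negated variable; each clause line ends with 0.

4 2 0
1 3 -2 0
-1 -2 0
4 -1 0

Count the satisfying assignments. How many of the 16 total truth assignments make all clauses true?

6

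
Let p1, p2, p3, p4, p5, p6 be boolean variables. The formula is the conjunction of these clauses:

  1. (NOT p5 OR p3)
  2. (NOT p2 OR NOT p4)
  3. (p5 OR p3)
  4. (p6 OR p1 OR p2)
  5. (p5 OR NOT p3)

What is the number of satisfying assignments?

10

Case analysis on p3 and p5:
  p3=T, p5=T: 10 of the 16 assignments to (p1,p2,p4,p6) work.
  p3=T, p5=F: a clause becomes empty — 0.
  p3=F, p5=T: a clause becomes empty — 0.
  p3=F, p5=F: a clause becomes empty — 0.
Total: 10 + 0 + 0 + 0 = 10.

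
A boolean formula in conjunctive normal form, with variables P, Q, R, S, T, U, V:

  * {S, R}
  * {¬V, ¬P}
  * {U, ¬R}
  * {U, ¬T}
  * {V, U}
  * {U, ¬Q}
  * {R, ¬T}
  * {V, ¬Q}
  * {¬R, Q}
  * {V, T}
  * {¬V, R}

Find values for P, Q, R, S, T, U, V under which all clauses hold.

Pure literal: P appears only negated; assign P = False.
U occurs only positively in the remaining clauses — set U = True.
Set Q = True and propagate.
  then V is forced to True.
  then R is forced to True.
S, T are now unconstrained; take S = False, T = False.
Every clause has at least one true literal under this assignment.

P=False  Q=True  R=True  S=False  T=False  U=True  V=True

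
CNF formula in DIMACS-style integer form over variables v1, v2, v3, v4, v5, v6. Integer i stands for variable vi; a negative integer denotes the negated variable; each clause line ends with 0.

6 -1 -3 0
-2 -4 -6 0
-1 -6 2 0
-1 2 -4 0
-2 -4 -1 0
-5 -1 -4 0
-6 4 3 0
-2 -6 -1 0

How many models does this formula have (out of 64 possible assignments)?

Split on v1, then v2.
  v1=1, v2=1: remaining (v3,v4,v5,v6) ∈ {(0,0,0,0); (0,0,1,0)} — 2.
  v1=1, v2=0: remaining (v3,v4,v5,v6) ∈ {(0,0,0,0); (0,0,1,0)} — 2.
  v1=0, v2=1: v5 free; 5 ways for (v3,v4,v6) × 2^1 = 10.
  v1=0, v2=0: v5 free; 7 ways for (v3,v4,v6) × 2^1 = 14.
Total: 2 + 2 + 10 + 14 = 28.

28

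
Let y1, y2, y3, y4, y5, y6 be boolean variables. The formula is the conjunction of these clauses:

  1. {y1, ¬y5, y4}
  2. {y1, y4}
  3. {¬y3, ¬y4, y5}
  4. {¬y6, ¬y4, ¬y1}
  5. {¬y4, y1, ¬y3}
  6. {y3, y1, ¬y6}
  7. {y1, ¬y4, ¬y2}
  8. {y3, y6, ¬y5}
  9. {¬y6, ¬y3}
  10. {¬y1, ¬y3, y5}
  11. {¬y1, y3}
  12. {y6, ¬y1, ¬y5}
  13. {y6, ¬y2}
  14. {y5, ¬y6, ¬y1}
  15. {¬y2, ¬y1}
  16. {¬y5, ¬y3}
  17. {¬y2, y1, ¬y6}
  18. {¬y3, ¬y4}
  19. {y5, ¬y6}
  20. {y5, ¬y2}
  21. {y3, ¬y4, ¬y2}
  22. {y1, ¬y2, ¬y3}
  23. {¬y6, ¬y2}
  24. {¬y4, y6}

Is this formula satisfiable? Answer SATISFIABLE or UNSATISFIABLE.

UNSATISFIABLE

y1 = True:
  propagation gives y3=True, y6=False, y5=True; an empty clause results — contradiction.
y1 = False:
  propagation gives y4=True, y3=False, y6=False; an empty clause results — contradiction.
Every branch closes, so no satisfying assignment exists.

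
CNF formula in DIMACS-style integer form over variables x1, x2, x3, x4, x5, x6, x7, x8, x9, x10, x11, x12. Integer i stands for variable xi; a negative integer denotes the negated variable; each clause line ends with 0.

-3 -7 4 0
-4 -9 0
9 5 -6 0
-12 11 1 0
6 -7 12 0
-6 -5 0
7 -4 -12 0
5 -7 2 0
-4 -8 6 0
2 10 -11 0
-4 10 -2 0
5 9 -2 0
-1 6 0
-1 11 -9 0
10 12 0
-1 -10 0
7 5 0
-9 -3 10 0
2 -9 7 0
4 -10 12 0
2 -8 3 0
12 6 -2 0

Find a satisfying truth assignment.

Pure literal: x8 appears only negated; assign x8 = False.
Try x1 = False.
Set x2 = False and propagate.
Set x3 = False and propagate.
The remaining clauses are satisfied by x4 = False, x5 = True, x6 = False, x7 = True, x9 = False, x10 = True, x11 = True, x12 = True.
Every clause has at least one true literal under this assignment.

x1 = F, x2 = F, x3 = F, x4 = F, x5 = T, x6 = F, x7 = T, x8 = F, x9 = F, x10 = T, x11 = T, x12 = T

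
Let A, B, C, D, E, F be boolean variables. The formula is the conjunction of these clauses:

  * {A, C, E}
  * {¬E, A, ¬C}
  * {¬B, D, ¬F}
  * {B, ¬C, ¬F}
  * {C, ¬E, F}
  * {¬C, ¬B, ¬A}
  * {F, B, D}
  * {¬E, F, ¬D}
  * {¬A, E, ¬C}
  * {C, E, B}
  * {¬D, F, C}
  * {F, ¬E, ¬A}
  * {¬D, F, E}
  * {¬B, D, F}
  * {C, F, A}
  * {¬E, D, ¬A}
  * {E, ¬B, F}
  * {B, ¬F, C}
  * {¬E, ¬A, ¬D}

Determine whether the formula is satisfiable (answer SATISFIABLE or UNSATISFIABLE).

SATISFIABLE

Try A = False.
Try B = True.
Branch on C: take C = False.
  then E is forced to True.
  then F is forced to True.
  then D is forced to True.
Every clause has at least one true literal under this assignment.
So A = F, B = T, C = F, D = T, E = T, F = T is a satisfying assignment.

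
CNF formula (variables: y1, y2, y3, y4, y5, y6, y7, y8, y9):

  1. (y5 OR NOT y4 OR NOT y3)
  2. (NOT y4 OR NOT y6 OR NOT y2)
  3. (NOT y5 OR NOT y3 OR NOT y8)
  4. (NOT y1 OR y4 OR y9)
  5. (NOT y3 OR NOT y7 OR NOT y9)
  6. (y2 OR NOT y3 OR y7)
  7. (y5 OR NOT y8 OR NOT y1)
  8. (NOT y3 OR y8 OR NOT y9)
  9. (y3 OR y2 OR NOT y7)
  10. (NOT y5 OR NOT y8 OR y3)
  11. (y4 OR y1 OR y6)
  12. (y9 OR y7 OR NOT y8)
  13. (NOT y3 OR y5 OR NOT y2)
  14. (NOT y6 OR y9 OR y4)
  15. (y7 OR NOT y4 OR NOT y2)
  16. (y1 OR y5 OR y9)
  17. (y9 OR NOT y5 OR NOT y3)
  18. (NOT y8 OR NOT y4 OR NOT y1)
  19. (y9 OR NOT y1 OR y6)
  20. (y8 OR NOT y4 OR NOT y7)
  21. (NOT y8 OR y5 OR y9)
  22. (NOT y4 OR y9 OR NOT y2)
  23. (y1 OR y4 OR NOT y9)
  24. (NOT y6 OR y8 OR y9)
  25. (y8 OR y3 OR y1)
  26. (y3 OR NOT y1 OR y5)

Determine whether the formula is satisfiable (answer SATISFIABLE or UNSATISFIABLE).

SATISFIABLE

Try y1 = True.
Try y2 = True.
For the remaining variables, y3 = False, y4 = False, y5 = True, y6 = True, y7 = True, y8 = False, y9 = True works.
Every clause has at least one true literal under this assignment.
So y1=1, y2=1, y3=0, y4=0, y5=1, y6=1, y7=1, y8=0, y9=1 is a satisfying assignment.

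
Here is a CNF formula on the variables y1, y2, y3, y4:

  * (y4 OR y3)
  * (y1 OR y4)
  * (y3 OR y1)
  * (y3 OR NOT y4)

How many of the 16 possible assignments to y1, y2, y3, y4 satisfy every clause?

6

Satisfying assignments:
  y1=F y2=F y3=T y4=T
  y1=F y2=T y3=T y4=T
  y1=T y2=F y3=T y4=F
  y1=T y2=F y3=T y4=T
  y1=T y2=T y3=T y4=F
  y1=T y2=T y3=T y4=T
That's 6 in total.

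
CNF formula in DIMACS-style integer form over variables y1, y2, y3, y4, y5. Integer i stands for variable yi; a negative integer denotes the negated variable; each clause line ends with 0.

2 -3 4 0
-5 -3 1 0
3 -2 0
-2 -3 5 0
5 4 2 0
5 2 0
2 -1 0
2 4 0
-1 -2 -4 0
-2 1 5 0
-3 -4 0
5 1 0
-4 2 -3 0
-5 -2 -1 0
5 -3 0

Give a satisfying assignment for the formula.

Try y1 = False.
  then y5 is forced to True.
  then y3 is forced to False.
  then y2 is forced to False.
  then y4 is forced to True.

y1 = 0, y2 = 0, y3 = 0, y4 = 1, y5 = 1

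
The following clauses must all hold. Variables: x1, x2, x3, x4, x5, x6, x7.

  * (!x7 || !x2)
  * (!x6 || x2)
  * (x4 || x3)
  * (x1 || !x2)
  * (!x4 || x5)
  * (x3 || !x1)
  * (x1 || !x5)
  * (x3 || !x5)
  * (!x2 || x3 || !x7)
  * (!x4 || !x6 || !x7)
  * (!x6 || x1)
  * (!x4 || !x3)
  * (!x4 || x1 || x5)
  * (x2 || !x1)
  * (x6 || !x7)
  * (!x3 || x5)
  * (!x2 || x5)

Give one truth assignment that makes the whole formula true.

Pure literal: x7 appears only negated; assign x7 = False.
Set x1 = True and propagate.
  then x3 is forced to True.
  then x4 is forced to False.
  then x2 is forced to True.
  then x5 is forced to True.
x6 is now unconstrained; take x6 = True.

x1=1, x2=1, x3=1, x4=0, x5=1, x6=1, x7=0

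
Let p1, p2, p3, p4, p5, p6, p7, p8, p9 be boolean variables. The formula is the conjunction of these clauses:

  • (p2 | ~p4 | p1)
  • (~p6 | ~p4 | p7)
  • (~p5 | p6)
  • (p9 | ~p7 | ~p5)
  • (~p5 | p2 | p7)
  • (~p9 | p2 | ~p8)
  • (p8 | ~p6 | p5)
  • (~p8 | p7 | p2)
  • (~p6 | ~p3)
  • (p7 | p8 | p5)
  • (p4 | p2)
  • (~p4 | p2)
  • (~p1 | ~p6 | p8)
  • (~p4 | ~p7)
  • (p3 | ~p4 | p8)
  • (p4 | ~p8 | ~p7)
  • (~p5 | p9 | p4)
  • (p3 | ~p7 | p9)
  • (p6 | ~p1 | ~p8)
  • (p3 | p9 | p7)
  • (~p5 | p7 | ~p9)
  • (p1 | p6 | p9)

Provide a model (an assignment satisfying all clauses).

p2 occurs only positively in the remaining clauses — set p2 = True.
Try p1 = False.
Set p3 = False and propagate.
Try p4 = True.
  then p7 is forced to False.
  then p6 is forced to False.
  then p5 is forced to False.
  then p8 is forced to True.
  then p9 is forced to True.

p1=0, p2=1, p3=0, p4=1, p5=0, p6=0, p7=0, p8=1, p9=1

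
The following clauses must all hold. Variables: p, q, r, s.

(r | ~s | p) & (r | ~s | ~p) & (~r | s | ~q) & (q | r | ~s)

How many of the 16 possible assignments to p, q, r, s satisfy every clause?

Split on r, then s.
  r=T, s=T: remaining (p,q) ∈ {(F,F); (F,T); (T,F); (T,T)} — 4.
  r=T, s=F: remaining (p,q) ∈ {(F,F); (T,F)} — 2.
  r=F, s=T: a clause becomes empty — 0.
  r=F, s=F: remaining (p,q) ∈ {(F,F); (F,T); (T,F); (T,T)} — 4.
Total: 4 + 2 + 0 + 4 = 10.

10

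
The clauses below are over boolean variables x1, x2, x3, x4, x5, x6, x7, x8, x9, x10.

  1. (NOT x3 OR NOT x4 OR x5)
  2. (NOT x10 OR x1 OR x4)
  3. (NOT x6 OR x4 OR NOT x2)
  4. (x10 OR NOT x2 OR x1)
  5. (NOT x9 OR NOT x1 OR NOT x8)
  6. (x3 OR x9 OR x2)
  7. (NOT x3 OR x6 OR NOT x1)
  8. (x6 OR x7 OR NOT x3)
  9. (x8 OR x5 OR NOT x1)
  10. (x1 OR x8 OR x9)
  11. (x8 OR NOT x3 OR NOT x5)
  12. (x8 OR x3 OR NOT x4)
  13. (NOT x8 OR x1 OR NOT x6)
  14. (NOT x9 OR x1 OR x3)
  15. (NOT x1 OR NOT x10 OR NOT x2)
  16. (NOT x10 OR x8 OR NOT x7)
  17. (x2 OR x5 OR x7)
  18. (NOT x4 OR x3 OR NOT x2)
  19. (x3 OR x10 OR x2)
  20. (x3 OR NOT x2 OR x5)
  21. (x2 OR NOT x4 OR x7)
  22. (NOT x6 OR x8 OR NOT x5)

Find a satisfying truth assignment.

Branch on x1: take x1 = False.
Set x2 = False and propagate.
Try x3 = True.
The remaining clauses are satisfied by x4 = False, x5 = False, x6 = True, x7 = True, x8 = False, x9 = True, x10 = False.
Every clause has at least one true literal under this assignment.

x1 = False, x2 = False, x3 = True, x4 = False, x5 = False, x6 = True, x7 = True, x8 = False, x9 = True, x10 = False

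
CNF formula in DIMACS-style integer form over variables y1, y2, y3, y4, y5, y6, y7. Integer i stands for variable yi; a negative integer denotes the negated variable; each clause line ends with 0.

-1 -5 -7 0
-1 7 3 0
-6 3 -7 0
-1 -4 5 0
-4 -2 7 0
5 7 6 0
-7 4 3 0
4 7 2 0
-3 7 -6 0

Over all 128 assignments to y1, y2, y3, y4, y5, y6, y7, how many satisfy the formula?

Case analysis on y7 and y3:
  y7=T, y3=T: y2, y6 free; 5 ways for (y1,y4,y5) × 2^2 = 20.
  y7=T, y3=F: remaining (y1,y2,y4,y5,y6) ∈ {(F,F,T,F,F); (F,F,T,T,F); (F,T,T,F,F); (F,T,T,T,F)} — 4.
  y7=F, y3=T: remaining (y1,y2,y4,y5,y6) ∈ {(F,F,T,T,F); (F,T,F,T,F); (T,F,T,T,F); (T,T,F,T,F)} — 4.
  y7=F, y3=F: 6 of the 32 assignments to (y1,y2,y4,y5,y6) work.
Total: 20 + 4 + 4 + 6 = 34.

34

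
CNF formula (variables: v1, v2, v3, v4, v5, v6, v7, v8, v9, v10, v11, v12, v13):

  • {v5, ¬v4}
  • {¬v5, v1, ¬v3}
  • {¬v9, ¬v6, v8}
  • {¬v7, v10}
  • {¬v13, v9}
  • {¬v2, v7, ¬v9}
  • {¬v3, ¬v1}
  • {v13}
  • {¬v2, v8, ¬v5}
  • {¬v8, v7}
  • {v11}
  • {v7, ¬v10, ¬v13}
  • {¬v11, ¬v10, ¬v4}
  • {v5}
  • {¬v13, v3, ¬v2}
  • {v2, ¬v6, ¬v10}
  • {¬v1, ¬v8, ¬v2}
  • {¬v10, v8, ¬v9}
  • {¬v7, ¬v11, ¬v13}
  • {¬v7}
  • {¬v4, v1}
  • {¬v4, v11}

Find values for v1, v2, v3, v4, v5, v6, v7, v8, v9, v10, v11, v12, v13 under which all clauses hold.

(v13) is a unit clause, so v13 = True.
(v9) is a unit clause, so v9 = True.
Unit propagation: (v11) forces v11 = True.
(v5) is a unit clause, so v5 = True.
The clause (¬v7) is unit: v7 must be False.
Unit propagation: (¬v2) forces v2 = False.
(¬v8) is a unit clause, so v8 = False.
Unit propagation: (¬v6) forces v6 = False.
The clause (¬v10) is unit: v10 must be False.
Pure literal: v3 appears only negated; assign v3 = False.
Pure literal: v4 appears only negated; assign v4 = False.
v1, v12 are now unconstrained; take v1 = True, v12 = False.
Every clause has at least one true literal under this assignment.
Check each clause:
  1. {¬v4, v5} — ¬v4 is true.
  2. {v1, ¬v3, ¬v5} — v1 is true.
  3. {¬v6, ¬v9, v8} — ¬v6 is true.
  4. {v10, ¬v7} — ¬v7 is true.
  5. {¬v13, v9} — v9 is true.
  6. {¬v2, ¬v9, v7} — ¬v2 is true.
  7. {¬v1, ¬v3} — ¬v3 is true.
  8. {v13} — v13 is true.
  9. {¬v2, v8, ¬v5} — ¬v2 is true.
  10. {¬v8, v7} — ¬v8 is true.
  11. {v11} — v11 is true.
  12. {¬v10, v7, ¬v13} — ¬v10 is true.
  13. {¬v10, ¬v4, ¬v11} — ¬v4 is true.
  14. {v5} — v5 is true.
  15. {¬v2, ¬v13, v3} — ¬v2 is true.
  16. {v2, ¬v6, ¬v10} — ¬v6 is true.
  17. {¬v2, ¬v1, ¬v8} — ¬v8 is true.
  18. {¬v9, ¬v10, v8} — ¬v10 is true.
  19. {¬v7, ¬v13, ¬v11} — ¬v7 is true.
  20. {¬v7} — ¬v7 is true.
  21. {¬v4, v1} — v1 is true.
  22. {v11, ¬v4} — v11 is true.

v1 = T, v2 = F, v3 = F, v4 = F, v5 = T, v6 = F, v7 = F, v8 = F, v9 = T, v10 = F, v11 = T, v12 = F, v13 = T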